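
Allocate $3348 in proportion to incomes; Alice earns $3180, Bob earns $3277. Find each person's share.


Total income = 3180 + 3277 = $6457
Alice: $3348 × 3180/6457 = $1648.85
Bob: $3348 × 3277/6457 = $1699.15
= Alice: $1648.85, Bob: $1699.15

Alice: $1648.85, Bob: $1699.15


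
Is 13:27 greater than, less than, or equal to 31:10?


13/27 = 0.4815
31/10 = 3.1000
0.4815 < 3.1000, so 13:27 is less
= less than

less than


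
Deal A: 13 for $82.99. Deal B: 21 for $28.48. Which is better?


Deal A: $82.99/13 = $6.3838/unit
Deal B: $28.48/21 = $1.3562/unit
B is cheaper per unit
= Deal B

Deal B


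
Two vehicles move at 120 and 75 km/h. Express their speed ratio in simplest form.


Ratio = 120:75
GCD = 15
Simplified = 8:5
Time ratio (same distance) = 5:8
Speed ratio = 8:5

8:5


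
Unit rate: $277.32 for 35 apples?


Unit rate = total / quantity
= 277.32 / 35
= $7.92 per unit

$7.92 per unit


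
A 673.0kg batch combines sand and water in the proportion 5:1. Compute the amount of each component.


Total parts = 5 + 1 = 6
sand: 673.0 × 5/6 = 560.8kg
water: 673.0 × 1/6 = 112.2kg
= 560.8kg and 112.2kg

560.8kg and 112.2kg


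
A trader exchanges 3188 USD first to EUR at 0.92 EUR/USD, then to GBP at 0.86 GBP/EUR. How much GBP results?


Step 1: 3188 USD × 0.92 = 2932.96 EUR
Step 2: 2932.96 EUR × 0.86 = 2522.35 GBP
Implied rate USD→GBP = 0.92 × 0.86 = 0.7912
= 2522.35 GBP

2522.35 GBP


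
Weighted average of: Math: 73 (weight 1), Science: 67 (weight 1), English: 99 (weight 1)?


Numerator = 73×1 + 67×1 + 99×1
= 73 + 67 + 99
= 239
Total weight = 3
Weighted avg = 239/3
= 79.67

79.67


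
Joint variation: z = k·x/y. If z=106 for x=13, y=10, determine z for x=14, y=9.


z = k·x/y
Solve for k using the known point: k = z·y/x = 106×10/13 = 1060/13 ≈ 81.5385
Now evaluate at x=14, y=9:
z = k × 14 / 9 = (1060 × 14) / (13 × 9) = 14840/117
≈ 126.8376

126.8376


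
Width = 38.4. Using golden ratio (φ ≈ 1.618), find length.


φ = (1 + √5) / 2 ≈ 1.618
Length = width × φ = 38.4 × 1.618 = 62.1312
≈ 62.13

62.13


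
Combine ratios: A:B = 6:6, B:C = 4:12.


Match B: multiply A:B by 4 → 24:24
Multiply B:C by 6 → 24:72
Combined: 24:24:72
GCD = 24
= 1:1:3

1:1:3


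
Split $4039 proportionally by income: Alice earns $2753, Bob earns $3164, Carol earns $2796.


Total income = 2753 + 3164 + 2796 = $8713
Alice: $4039 × 2753/8713 = $1276.18
Bob: $4039 × 3164/8713 = $1466.70
Carol: $4039 × 2796/8713 = $1296.11
= Alice: $1276.18, Bob: $1466.70, Carol: $1296.11

Alice: $1276.18, Bob: $1466.70, Carol: $1296.11


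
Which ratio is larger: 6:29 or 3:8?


6/29 = 0.2069
3/8 = 0.3750
0.2069 < 0.3750, so 6:29 is less
= 3:8

3:8


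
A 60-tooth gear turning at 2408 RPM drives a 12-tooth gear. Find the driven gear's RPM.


Gear ratio = 60:12 = 5:1
RPM_B = RPM_A × (teeth_A / teeth_B)
= 2408 × (60/12)
= 12040.0 RPM

12040.0 RPM


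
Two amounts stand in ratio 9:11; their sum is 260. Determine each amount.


Let A = 9k, B = 11k.
9k + 11k = 260
20k = 260 → k = 260/20 = 13
A = 9×13 = 117, B = 11×13 = 143
= A = 117, B = 143

A = 117, B = 143


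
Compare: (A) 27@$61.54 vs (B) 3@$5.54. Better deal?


Deal A: $61.54/27 = $2.2793/unit
Deal B: $5.54/3 = $1.8467/unit
B is cheaper per unit
= Deal B

Deal B


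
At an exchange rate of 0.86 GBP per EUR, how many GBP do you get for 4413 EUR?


Amount × rate = 4413 × 0.86
= 3795.18 GBP

3795.18 GBP


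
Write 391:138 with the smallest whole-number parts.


GCD(391, 138) = 23
391/23 : 138/23
= 17:6

17:6


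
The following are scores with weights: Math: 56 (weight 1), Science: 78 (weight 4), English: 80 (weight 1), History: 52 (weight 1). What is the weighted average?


Numerator = 56×1 + 78×4 + 80×1 + 52×1
= 56 + 312 + 80 + 52
= 500
Total weight = 7
Weighted avg = 500/7
= 71.43

71.43


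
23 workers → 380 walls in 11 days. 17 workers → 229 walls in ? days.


Days ∝ work / workers, so d₂ = d₁ × (m₁/m₂) × (w₂/w₁)
Workers factor (inverse): 23/17 ≈ 1.3529
Work factor (direct): 229/380 ≈ 0.6026
d₂ = 11 × 23/17 × 229/380 = (11 × 23 × 229) / (17 × 380) = 57937/6460
≈ 8.97 days

8.97 days


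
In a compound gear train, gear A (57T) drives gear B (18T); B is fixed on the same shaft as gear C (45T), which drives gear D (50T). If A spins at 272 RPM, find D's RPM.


Stage 1: RPM_B = RPM_A × t_A/t_B = 272 × 57/18 = 15504/18 ≈ 861.33
B and C share a shaft → RPM_C = RPM_B
Stage 2: RPM_D = RPM_C × t_C/t_D = RPM_A × (t_A×t_C)/(t_B×t_D)
Overall ratio = (57×45)/(18×50) = 2565/900
RPM_D = 272 × 2565/900 = 697680/900
= 775.20 RPM

775.20 RPM


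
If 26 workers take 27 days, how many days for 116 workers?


Inverse proportion: x × y = constant
k = 26 × 27 = 702
y₂ = k / 116 = 702 / 116
= 6.05

6.05


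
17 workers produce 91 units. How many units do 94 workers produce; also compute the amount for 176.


Direct proportion: y/x = constant
k = 91/17 ≈ 5.3529
y at x=94: k × 94 = 91 × 94 / 17 = 8554/17 ≈ 503.18
y at x=176: k × 176 = 91 × 176 / 17 = 16016/17 ≈ 942.12
= 503.18 and 942.12

503.18 and 942.12


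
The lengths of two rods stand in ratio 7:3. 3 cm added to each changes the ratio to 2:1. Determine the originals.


Let A = 7k, B = 3k.
(7k + 3) / (3k + 3) = 2/1
Cross-multiply: 1(7k + 3) = 2(3k + 3)
7k + 3 = 6k + 6
7k - 6k = 6 - 3
1k = 3
k = 3/1 = 3
A = 7×3 = 21, B = 3×3 = 9
= A = 21, B = 9

A = 21, B = 9


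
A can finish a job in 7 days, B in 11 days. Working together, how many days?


Rate of A = 1/7 per day
Rate of B = 1/11 per day
Combined rate = 1/7 + 1/11 = 18/77 ≈ 0.2338 per day
Days = 1 / combined rate = 77/18
≈ 4.28 days

4.28 days


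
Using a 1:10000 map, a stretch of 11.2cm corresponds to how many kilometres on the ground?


Real distance = map distance × scale
= 11.2cm × 10000
= 112000 cm = 1120.0 m
= 1.120 km

1.120 km


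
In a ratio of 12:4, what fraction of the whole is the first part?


Total parts = 12 + 4 = 16
First part: 12/16 = 3/4
= 3/4

3/4


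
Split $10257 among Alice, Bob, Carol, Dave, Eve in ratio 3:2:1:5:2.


Total parts = 3 + 2 + 1 + 5 + 2 = 13
Alice: 10257 × 3/13 = 2367.00
Bob: 10257 × 2/13 = 1578.00
Carol: 10257 × 1/13 = 789.00
Dave: 10257 × 5/13 = 3945.00
Eve: 10257 × 2/13 = 1578.00
= Alice: $2367.00, Bob: $1578.00, Carol: $789.00, Dave: $3945.00, Eve: $1578.00

Alice: $2367.00, Bob: $1578.00, Carol: $789.00, Dave: $3945.00, Eve: $1578.00


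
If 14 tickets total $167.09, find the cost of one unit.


Unit rate = total / quantity
= 167.09 / 14
= $11.94 per unit

$11.94 per unit


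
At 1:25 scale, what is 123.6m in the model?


Model size = real / scale
= 123.6 / 25
= 4.9440 m

4.9440 m


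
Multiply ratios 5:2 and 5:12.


Compound ratio = (5×5) : (2×12)
= 25:24
GCD = 1
= 25:24

25:24


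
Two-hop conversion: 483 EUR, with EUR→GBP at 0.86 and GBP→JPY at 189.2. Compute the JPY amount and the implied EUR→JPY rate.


Step 1: 483 EUR × 0.86 = 415.38 GBP
Step 2: 415.38 GBP × 189.2 = 78589.90 JPY
Implied rate EUR→JPY = 0.86 × 189.2 = 162.7120
= 78589.90 JPY; implied rate 162.7120 JPY/EUR

78589.90 JPY; implied rate 162.7120 JPY/EUR


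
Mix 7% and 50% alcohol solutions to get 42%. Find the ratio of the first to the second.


Let x parts of 7% mix with y parts of 50%.
7x + 50y = 42(x + y)
7x + 50y = 42x + 42y
x(7 - 42) = y(42 - 50)
x/y = (50 - 42)/(42 - 7) = 8/35
Simplify: 8:35
= 8:35

8:35


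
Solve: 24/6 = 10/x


Cross multiply: 24 × x = 6 × 10
24x = 60
x = 60 / 24
= 2.50

2.50


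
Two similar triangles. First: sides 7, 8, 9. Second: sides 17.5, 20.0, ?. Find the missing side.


Scale factor = 17.5/7 = 2.5
Missing side = 9 × 2.5
= 22.5

22.5


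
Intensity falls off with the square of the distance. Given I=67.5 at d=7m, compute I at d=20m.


I₁d₁² = I₂d₂²
I₂ = I₁ × (d₁/d₂)²
= 67.5 × (7/20)²
= 67.5 × 49/400
= 3307.5/400
≈ 8.2688

8.2688


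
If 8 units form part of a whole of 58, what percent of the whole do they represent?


Percentage = (part / whole) × 100
= (8 / 58) × 100
≈ 13.79%

13.79%


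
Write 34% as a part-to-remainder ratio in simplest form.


34% means 34 parts out of 100; remainder = 66
Part : remainder = 34:66
GCD = 2
= 17:33

17:33


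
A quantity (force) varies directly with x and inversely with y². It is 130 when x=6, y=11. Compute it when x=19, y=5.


z = k·x/y²
Solve for k using the known point: k = z·y²/x = 130×121/6 = 15730/6 ≈ 2621.6667
Now evaluate at x=19, y=5:
z = k × 19 / 25 = (15730 × 19) / (6 × 25) = 298870/150
≈ 1992.4667

1992.4667


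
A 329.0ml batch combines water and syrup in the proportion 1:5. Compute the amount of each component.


Total parts = 1 + 5 = 6
water: 329.0 × 1/6 = 54.8ml
syrup: 329.0 × 5/6 = 274.2ml
= 54.8ml and 274.2ml

54.8ml and 274.2ml


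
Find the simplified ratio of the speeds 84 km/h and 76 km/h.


Ratio = 84:76
GCD = 4
Simplified = 21:19
Time ratio (same distance) = 19:21
Speed ratio = 21:19

21:19


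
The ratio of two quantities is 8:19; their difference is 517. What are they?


Let A = 8k, B = 19k.
19k - 8k = 517
11k = 517 → k = 517/11 = 47
A = 8×47 = 376, B = 19×47 = 893
= A = 376, B = 893

A = 376, B = 893


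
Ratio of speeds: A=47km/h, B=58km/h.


Ratio = 47:58
GCD = 1
Simplified = 47:58
Time ratio (same distance) = 58:47
Speed ratio = 47:58

47:58


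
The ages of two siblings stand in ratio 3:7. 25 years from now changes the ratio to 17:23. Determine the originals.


Let A = 3k, B = 7k.
(3k + 25) / (7k + 25) = 17/23
Cross-multiply: 23(3k + 25) = 17(7k + 25)
69k + 575 = 119k + 425
69k - 119k = 425 - 575
-50k = -150
k = -150/-50 = 3
A = 3×3 = 9, B = 7×3 = 21
= A = 9, B = 21

A = 9, B = 21


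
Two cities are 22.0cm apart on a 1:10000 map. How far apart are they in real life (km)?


Real distance = map distance × scale
= 22.0cm × 10000
= 220000 cm = 2200.0 m
= 2.200 km

2.200 km


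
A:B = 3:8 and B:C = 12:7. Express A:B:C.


Match B: multiply A:B by 12 → 36:96
Multiply B:C by 8 → 96:56
Combined: 36:96:56
GCD = 4
= 9:24:14

9:24:14


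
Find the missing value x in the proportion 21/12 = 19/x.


Cross multiply: 21 × x = 12 × 19
21x = 228
x = 228 / 21
= 10.86

10.86


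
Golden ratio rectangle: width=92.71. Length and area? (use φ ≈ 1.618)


φ = (1 + √5) / 2 ≈ 1.618
Length = width × φ = 92.71 × 1.618 = 150.00478
≈ 150.00
Area = width × length = 92.71 × 150.00478 = 13906.9431538 ≈ 13906.94
= Length: 150.00, Area: 13906.94

Length: 150.00, Area: 13906.94


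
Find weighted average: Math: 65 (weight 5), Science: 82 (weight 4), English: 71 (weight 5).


Numerator = 65×5 + 82×4 + 71×5
= 325 + 328 + 355
= 1008
Total weight = 14
Weighted avg = 1008/14
= 72.00

72.00


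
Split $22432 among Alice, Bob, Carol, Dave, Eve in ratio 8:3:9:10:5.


Total parts = 8 + 3 + 9 + 10 + 5 = 35
Alice: 22432 × 8/35 = 5127.31
Bob: 22432 × 3/35 = 1922.74
Carol: 22432 × 9/35 = 5768.23
Dave: 22432 × 10/35 = 6409.14
Eve: 22432 × 5/35 = 3204.57
= Alice: $5127.31, Bob: $1922.74, Carol: $5768.23, Dave: $6409.14, Eve: $3204.57

Alice: $5127.31, Bob: $1922.74, Carol: $5768.23, Dave: $6409.14, Eve: $3204.57


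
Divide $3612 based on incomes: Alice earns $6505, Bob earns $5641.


Total income = 6505 + 5641 = $12146
Alice: $3612 × 6505/12146 = $1934.47
Bob: $3612 × 5641/12146 = $1677.53
= Alice: $1934.47, Bob: $1677.53

Alice: $1934.47, Bob: $1677.53


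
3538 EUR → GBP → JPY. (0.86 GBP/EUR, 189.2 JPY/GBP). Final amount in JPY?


Step 1: 3538 EUR × 0.86 = 3042.68 GBP
Step 2: 3042.68 GBP × 189.2 = 575675.06 JPY
Implied rate EUR→JPY = 0.86 × 189.2 = 162.7120
= 575675.06 JPY

575675.06 JPY


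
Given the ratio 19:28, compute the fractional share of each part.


Total parts = 19 + 28 = 47
First part: 19/47 = 19/47
Second part: 28/47 = 28/47
= 19/47 and 28/47

19/47 and 28/47


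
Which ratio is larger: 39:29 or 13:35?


39/29 = 1.3448
13/35 = 0.3714
1.3448 > 0.3714, so 39:29 is greater
= 39:29

39:29


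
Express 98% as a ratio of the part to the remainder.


98% means 98 parts out of 100; remainder = 2
Part : remainder = 98:2
GCD = 2
= 49:1

49:1


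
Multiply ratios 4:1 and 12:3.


Compound ratio = (4×12) : (1×3)
= 48:3
GCD = 3
= 16:1

16:1


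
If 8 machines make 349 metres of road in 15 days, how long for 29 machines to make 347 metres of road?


Days ∝ work / workers, so d₂ = d₁ × (m₁/m₂) × (w₂/w₁)
Workers factor (inverse): 8/29 ≈ 0.2759
Work factor (direct): 347/349 ≈ 0.9943
d₂ = 15 × 8/29 × 347/349 = (15 × 8 × 347) / (29 × 349) = 41640/10121
≈ 4.11 days

4.11 days


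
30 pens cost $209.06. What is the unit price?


Unit rate = total / quantity
= 209.06 / 30
= $6.97 per unit

$6.97 per unit


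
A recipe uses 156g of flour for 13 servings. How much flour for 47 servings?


Direct proportion: y/x = constant
k = 156/13 = 12.0000
y₂ = k × 47 = 156 × 47 / 13 = 7332/13
= 564.00

564.00


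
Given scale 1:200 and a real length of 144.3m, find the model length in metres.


Model size = real / scale
= 144.3 / 200
= 0.7215 m

0.7215 m


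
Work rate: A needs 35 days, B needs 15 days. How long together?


Rate of A = 1/35 per day
Rate of B = 1/15 per day
Combined rate = 1/35 + 1/15 = 50/525 ≈ 0.0952 per day
Days = 1 / combined rate = 525/50
= 10.50 days

10.50 days


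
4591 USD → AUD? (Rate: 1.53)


Amount × rate = 4591 × 1.53
= 7024.23 AUD

7024.23 AUD


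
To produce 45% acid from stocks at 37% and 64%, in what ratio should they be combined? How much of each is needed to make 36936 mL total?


Let x parts of 37% mix with y parts of 64%.
37x + 64y = 45(x + y)
37x + 64y = 45x + 45y
x(37 - 45) = y(45 - 64)
x/y = (64 - 45)/(45 - 37) = 19/8
Simplify: 19:8
Total parts = 27; one part = 36936/27 = 1368.00 mL
37% solution: 19×1368.00 = 25992.00 mL
64% solution: 8×1368.00 = 10944.00 mL
= ratio 19:8; 25992.00 mL and 10944.00 mL

ratio 19:8; 25992.00 mL and 10944.00 mL


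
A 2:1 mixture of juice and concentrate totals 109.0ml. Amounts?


Total parts = 2 + 1 = 3
juice: 109.0 × 2/3 = 72.7ml
concentrate: 109.0 × 1/3 = 36.3ml
= 72.7ml and 36.3ml

72.7ml and 36.3ml


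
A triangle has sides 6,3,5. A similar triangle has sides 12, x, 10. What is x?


Scale factor = 12/6 = 2
Missing side = 3 × 2
= 6.0

6.0


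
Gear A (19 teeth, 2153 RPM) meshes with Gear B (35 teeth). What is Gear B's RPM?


Gear ratio = 19:35 = 19:35
RPM_B = RPM_A × (teeth_A / teeth_B)
= 2153 × (19/35)
= 1168.8 RPM

1168.8 RPM


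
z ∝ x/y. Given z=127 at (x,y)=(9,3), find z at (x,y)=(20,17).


z = k·x/y
Solve for k using the known point: k = z·y/x = 127×3/9 = 381/9 ≈ 42.3333
Now evaluate at x=20, y=17:
z = k × 20 / 17 = (381 × 20) / (9 × 17) = 7620/153
≈ 49.8039

49.8039


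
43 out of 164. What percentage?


Percentage = (part / whole) × 100
= (43 / 164) × 100
≈ 26.22%

26.22%


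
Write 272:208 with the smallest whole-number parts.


GCD(272, 208) = 16
272/16 : 208/16
= 17:13

17:13


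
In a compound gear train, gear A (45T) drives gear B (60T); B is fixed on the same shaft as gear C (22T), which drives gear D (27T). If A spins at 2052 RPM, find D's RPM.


Stage 1: RPM_B = RPM_A × t_A/t_B = 2052 × 45/60 = 92340/60 = 1539.00
B and C share a shaft → RPM_C = RPM_B
Stage 2: RPM_D = RPM_C × t_C/t_D = RPM_A × (t_A×t_C)/(t_B×t_D)
Overall ratio = (45×22)/(60×27) = 990/1620
RPM_D = 2052 × 990/1620 = 2031480/1620
= 1254.00 RPM

1254.00 RPM


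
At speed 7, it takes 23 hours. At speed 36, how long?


Inverse proportion: x × y = constant
k = 7 × 23 = 161
y₂ = k / 36 = 161 / 36
= 4.47

4.47


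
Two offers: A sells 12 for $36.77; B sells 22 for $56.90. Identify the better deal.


Deal A: $36.77/12 = $3.0642/unit
Deal B: $56.90/22 = $2.5864/unit
B is cheaper per unit
= Deal B

Deal B


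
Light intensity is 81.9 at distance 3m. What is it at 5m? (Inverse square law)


I₁d₁² = I₂d₂²
I₂ = I₁ × (d₁/d₂)²
= 81.9 × (3/5)²
= 81.9 × 9/25
= 737.1/25
= 29.4840

29.4840


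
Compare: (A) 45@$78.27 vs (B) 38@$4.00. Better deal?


Deal A: $78.27/45 = $1.7393/unit
Deal B: $4.00/38 = $0.1053/unit
B is cheaper per unit
= Deal B

Deal B


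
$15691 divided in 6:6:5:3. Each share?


Total parts = 6 + 6 + 5 + 3 = 20
Part 1: 15691 × 6/20 = 4707.30
Part 2: 15691 × 6/20 = 4707.30
Part 3: 15691 × 5/20 = 3922.75
Part 4: 15691 × 3/20 = 2353.65
= Part 1: $4707.30, Part 2: $4707.30, Part 3: $3922.75, Part 4: $2353.65

Part 1: $4707.30, Part 2: $4707.30, Part 3: $3922.75, Part 4: $2353.65


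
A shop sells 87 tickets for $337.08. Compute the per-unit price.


Unit rate = total / quantity
= 337.08 / 87
= $3.87 per unit

$3.87 per unit


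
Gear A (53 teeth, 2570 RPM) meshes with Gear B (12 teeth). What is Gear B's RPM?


Gear ratio = 53:12 = 53:12
RPM_B = RPM_A × (teeth_A / teeth_B)
= 2570 × (53/12)
= 11350.8 RPM

11350.8 RPM


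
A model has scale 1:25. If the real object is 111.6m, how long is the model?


Model size = real / scale
= 111.6 / 25
= 4.4640 m

4.4640 m


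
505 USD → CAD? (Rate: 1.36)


Amount × rate = 505 × 1.36
= 686.80 CAD

686.80 CAD


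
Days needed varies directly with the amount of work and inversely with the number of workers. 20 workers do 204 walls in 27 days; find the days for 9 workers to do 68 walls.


Days ∝ work / workers, so d₂ = d₁ × (m₁/m₂) × (w₂/w₁)
Workers factor (inverse): 20/9 ≈ 2.2222
Work factor (direct): 68/204 ≈ 0.3333
d₂ = 27 × 20/9 × 68/204 = (27 × 20 × 68) / (9 × 204) = 36720/1836
= 20.00 days

20.00 days


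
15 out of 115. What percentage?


Percentage = (part / whole) × 100
= (15 / 115) × 100
≈ 13.04%

13.04%


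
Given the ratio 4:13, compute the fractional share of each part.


Total parts = 4 + 13 = 17
First part: 4/17 = 4/17
Second part: 13/17 = 13/17
= 4/17 and 13/17

4/17 and 13/17


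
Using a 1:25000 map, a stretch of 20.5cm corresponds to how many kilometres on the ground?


Real distance = map distance × scale
= 20.5cm × 25000
= 512500 cm = 5125.0 m
= 5.125 km

5.125 km


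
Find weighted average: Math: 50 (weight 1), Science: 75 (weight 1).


Numerator = 50×1 + 75×1
= 50 + 75
= 125
Total weight = 2
Weighted avg = 125/2
= 62.50

62.50


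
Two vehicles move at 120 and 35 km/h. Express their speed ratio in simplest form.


Ratio = 120:35
GCD = 5
Simplified = 24:7
Time ratio (same distance) = 7:24
Speed ratio = 24:7

24:7


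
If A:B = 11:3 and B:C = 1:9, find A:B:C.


Match B: multiply A:B by 1 → 11:3
Multiply B:C by 3 → 3:27
Combined: 11:3:27
GCD = 1
= 11:3:27

11:3:27


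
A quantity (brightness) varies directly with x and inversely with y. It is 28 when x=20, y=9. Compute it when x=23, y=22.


z = k·x/y
Solve for k using the known point: k = z·y/x = 28×9/20 = 252/20 = 12.6000
Now evaluate at x=23, y=22:
z = k × 23 / 22 = (252 × 23) / (20 × 22) = 5796/440
≈ 13.1727

13.1727


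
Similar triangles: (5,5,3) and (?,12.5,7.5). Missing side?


Scale factor = 12.5/5 = 2.5
Missing side = 5 × 2.5
= 12.5

12.5


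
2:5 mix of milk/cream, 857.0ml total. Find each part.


Total parts = 2 + 5 = 7
milk: 857.0 × 2/7 = 244.9ml
cream: 857.0 × 5/7 = 612.1ml
= 244.9ml and 612.1ml

244.9ml and 612.1ml


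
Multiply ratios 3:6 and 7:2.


Compound ratio = (3×7) : (6×2)
= 21:12
GCD = 3
= 7:4

7:4


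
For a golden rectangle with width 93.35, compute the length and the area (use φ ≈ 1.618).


φ = (1 + √5) / 2 ≈ 1.618
Length = width × φ = 93.35 × 1.618 = 151.0403
≈ 151.04
Area = width × length = 93.35 × 151.0403 = 14099.612005 ≈ 14099.61
= Length: 151.04, Area: 14099.61

Length: 151.04, Area: 14099.61


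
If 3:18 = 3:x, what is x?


Cross multiply: 3 × x = 18 × 3
3x = 54
x = 54 / 3
= 18.00

18.00


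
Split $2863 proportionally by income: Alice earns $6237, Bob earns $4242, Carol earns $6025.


Total income = 6237 + 4242 + 6025 = $16504
Alice: $2863 × 6237/16504 = $1081.95
Bob: $2863 × 4242/16504 = $735.87
Carol: $2863 × 6025/16504 = $1045.18
= Alice: $1081.95, Bob: $735.87, Carol: $1045.18

Alice: $1081.95, Bob: $735.87, Carol: $1045.18


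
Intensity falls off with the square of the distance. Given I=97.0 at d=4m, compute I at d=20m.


I₁d₁² = I₂d₂²
I₂ = I₁ × (d₁/d₂)²
= 97.0 × (4/20)²
= 97.0 × 16/400
= 1552/400
= 3.8800

3.8800


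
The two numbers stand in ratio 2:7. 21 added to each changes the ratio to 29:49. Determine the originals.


Let A = 2k, B = 7k.
(2k + 21) / (7k + 21) = 29/49
Cross-multiply: 49(2k + 21) = 29(7k + 21)
98k + 1029 = 203k + 609
98k - 203k = 609 - 1029
-105k = -420
k = -420/-105 = 4
A = 2×4 = 8, B = 7×4 = 28
= A = 8, B = 28

A = 8, B = 28


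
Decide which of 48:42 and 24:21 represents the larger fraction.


48/42 = 1.1429
24/21 = 1.1429
They are equal
= equal

equal


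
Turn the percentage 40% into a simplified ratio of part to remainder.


40% means 40 parts out of 100; remainder = 60
Part : remainder = 40:60
GCD = 20
= 2:3

2:3


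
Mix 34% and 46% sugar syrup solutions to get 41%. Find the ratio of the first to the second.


Let x parts of 34% mix with y parts of 46%.
34x + 46y = 41(x + y)
34x + 46y = 41x + 41y
x(34 - 41) = y(41 - 46)
x/y = (46 - 41)/(41 - 34) = 5/7
Simplify: 5:7
= 5:7

5:7


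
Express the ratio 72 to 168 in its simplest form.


GCD(72, 168) = 24
72/24 : 168/24
= 3:7

3:7


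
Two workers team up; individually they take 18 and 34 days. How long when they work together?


Rate of A = 1/18 per day
Rate of B = 1/34 per day
Combined rate = 1/18 + 1/34 = 52/612 ≈ 0.0850 per day
Days = 1 / combined rate = 612/52
≈ 11.77 days

11.77 days


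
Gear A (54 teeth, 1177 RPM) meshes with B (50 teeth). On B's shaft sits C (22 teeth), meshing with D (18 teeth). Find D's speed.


Stage 1: RPM_B = RPM_A × t_A/t_B = 1177 × 54/50 = 63558/50 = 1271.16
B and C share a shaft → RPM_C = RPM_B
Stage 2: RPM_D = RPM_C × t_C/t_D = RPM_A × (t_A×t_C)/(t_B×t_D)
Overall ratio = (54×22)/(50×18) = 1188/900
RPM_D = 1177 × 1188/900 = 1398276/900
= 1553.64 RPM

1553.64 RPM


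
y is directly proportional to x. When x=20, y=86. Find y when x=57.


Direct proportion: y/x = constant
k = 86/20 = 4.3000
y₂ = k × 57 = 86 × 57 / 20 = 4902/20
= 245.10

245.10


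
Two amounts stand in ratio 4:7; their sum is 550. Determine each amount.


Let A = 4k, B = 7k.
4k + 7k = 550
11k = 550 → k = 550/11 = 50
A = 4×50 = 200, B = 7×50 = 350
= A = 200, B = 350

A = 200, B = 350


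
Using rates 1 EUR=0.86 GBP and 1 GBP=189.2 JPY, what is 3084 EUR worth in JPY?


Step 1: 3084 EUR × 0.86 = 2652.24 GBP
Step 2: 2652.24 GBP × 189.2 = 501803.81 JPY
Implied rate EUR→JPY = 0.86 × 189.2 = 162.7120
= 501803.81 JPY

501803.81 JPY


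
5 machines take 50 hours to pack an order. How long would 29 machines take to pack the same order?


Inverse proportion: x × y = constant
k = 5 × 50 = 250
y₂ = k / 29 = 250 / 29
= 8.62

8.62


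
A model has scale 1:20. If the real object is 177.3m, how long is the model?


Model size = real / scale
= 177.3 / 20
= 8.8650 m

8.8650 m


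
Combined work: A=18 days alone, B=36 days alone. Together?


Rate of A = 1/18 per day
Rate of B = 1/36 per day
Combined rate = 1/18 + 1/36 = 54/648 ≈ 0.0833 per day
Days = 1 / combined rate = 648/54
= 12.00 days

12.00 days


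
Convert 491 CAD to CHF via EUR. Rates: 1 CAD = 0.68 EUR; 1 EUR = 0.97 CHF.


Step 1: 491 CAD × 0.68 = 333.88 EUR
Step 2: 333.88 EUR × 0.97 = 323.86 CHF
Implied rate CAD→CHF = 0.68 × 0.97 = 0.6596
= 323.86 CHF

323.86 CHF


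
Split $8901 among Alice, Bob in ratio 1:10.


Total parts = 1 + 10 = 11
Alice: 8901 × 1/11 = 809.18
Bob: 8901 × 10/11 = 8091.82
= Alice: $809.18, Bob: $8091.82

Alice: $809.18, Bob: $8091.82


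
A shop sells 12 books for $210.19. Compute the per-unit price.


Unit rate = total / quantity
= 210.19 / 12
= $17.52 per unit

$17.52 per unit


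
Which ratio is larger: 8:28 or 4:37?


8/28 = 0.2857
4/37 = 0.1081
0.2857 > 0.1081, so 8:28 is greater
= 8:28

8:28


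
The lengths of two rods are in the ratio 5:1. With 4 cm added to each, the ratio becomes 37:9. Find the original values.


Let A = 5k, B = 1k.
(5k + 4) / (1k + 4) = 37/9
Cross-multiply: 9(5k + 4) = 37(1k + 4)
45k + 36 = 37k + 148
45k - 37k = 148 - 36
8k = 112
k = 112/8 = 14
A = 5×14 = 70, B = 1×14 = 14
= A = 70, B = 14

A = 70, B = 14


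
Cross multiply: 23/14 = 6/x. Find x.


Cross multiply: 23 × x = 14 × 6
23x = 84
x = 84 / 23
= 3.65

3.65


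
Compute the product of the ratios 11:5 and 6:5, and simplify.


Compound ratio = (11×6) : (5×5)
= 66:25
GCD = 1
= 66:25

66:25


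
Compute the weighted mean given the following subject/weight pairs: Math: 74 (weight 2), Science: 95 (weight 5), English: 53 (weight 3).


Numerator = 74×2 + 95×5 + 53×3
= 148 + 475 + 159
= 782
Total weight = 10
Weighted avg = 782/10
= 78.20

78.20


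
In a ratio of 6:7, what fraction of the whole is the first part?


Total parts = 6 + 7 = 13
First part: 6/13 = 6/13
= 6/13

6/13


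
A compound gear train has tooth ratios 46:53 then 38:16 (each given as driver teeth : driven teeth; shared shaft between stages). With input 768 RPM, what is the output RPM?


Stage 1: RPM_B = RPM_A × t_A/t_B = 768 × 46/53 = 35328/53 ≈ 666.57
B and C share a shaft → RPM_C = RPM_B
Stage 2: RPM_D = RPM_C × t_C/t_D = RPM_A × (t_A×t_C)/(t_B×t_D)
Overall ratio = (46×38)/(53×16) = 1748/848
RPM_D = 768 × 1748/848 = 1342464/848
≈ 1583.09 RPM

1583.09 RPM


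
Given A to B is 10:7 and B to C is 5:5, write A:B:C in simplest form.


Match B: multiply A:B by 5 → 50:35
Multiply B:C by 7 → 35:35
Combined: 50:35:35
GCD = 5
= 10:7:7

10:7:7


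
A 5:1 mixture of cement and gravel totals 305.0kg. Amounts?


Total parts = 5 + 1 = 6
cement: 305.0 × 5/6 = 254.2kg
gravel: 305.0 × 1/6 = 50.8kg
= 254.2kg and 50.8kg

254.2kg and 50.8kg


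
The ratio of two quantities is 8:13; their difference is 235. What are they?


Let A = 8k, B = 13k.
13k - 8k = 235
5k = 235 → k = 235/5 = 47
A = 8×47 = 376, B = 13×47 = 611
= A = 376, B = 611

A = 376, B = 611


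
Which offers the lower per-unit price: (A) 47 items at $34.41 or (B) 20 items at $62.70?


Deal A: $34.41/47 = $0.7321/unit
Deal B: $62.70/20 = $3.1350/unit
A is cheaper per unit
= Deal A

Deal A


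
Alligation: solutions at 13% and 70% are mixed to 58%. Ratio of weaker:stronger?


Let x parts of 13% mix with y parts of 70%.
13x + 70y = 58(x + y)
13x + 70y = 58x + 58y
x(13 - 58) = y(58 - 70)
x/y = (70 - 58)/(58 - 13) = 12/45
Simplify: 4:15
= 4:15

4:15


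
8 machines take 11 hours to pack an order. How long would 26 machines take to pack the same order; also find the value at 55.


Inverse proportion: x × y = constant
k = 8 × 11 = 88
At x=26: k/26 = 3.38
At x=55: k/55 = 1.60
= 3.38 and 1.60

3.38 and 1.60


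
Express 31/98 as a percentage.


Percentage = (part / whole) × 100
= (31 / 98) × 100
≈ 31.63%

31.63%


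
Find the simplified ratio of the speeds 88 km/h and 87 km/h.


Ratio = 88:87
GCD = 1
Simplified = 88:87
Time ratio (same distance) = 87:88
Speed ratio = 88:87

88:87


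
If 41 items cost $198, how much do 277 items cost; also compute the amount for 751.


Direct proportion: y/x = constant
k = 198/41 ≈ 4.8293
y at x=277: k × 277 = 198 × 277 / 41 = 54846/41 ≈ 1337.71
y at x=751: k × 751 = 198 × 751 / 41 = 148698/41 ≈ 3626.78
= 1337.71 and 3626.78

1337.71 and 3626.78


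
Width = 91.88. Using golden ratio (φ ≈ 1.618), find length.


φ = (1 + √5) / 2 ≈ 1.618
Length = width × φ = 91.88 × 1.618 = 148.66184
≈ 148.66

148.66


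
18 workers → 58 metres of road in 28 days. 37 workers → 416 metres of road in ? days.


Days ∝ work / workers, so d₂ = d₁ × (m₁/m₂) × (w₂/w₁)
Workers factor (inverse): 18/37 ≈ 0.4865
Work factor (direct): 416/58 ≈ 7.1724
d₂ = 28 × 18/37 × 416/58 = (28 × 18 × 416) / (37 × 58) = 209664/2146
≈ 97.70 days

97.70 days


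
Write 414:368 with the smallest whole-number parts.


GCD(414, 368) = 46
414/46 : 368/46
= 9:8

9:8


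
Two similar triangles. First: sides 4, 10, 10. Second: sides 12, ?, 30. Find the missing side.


Scale factor = 12/4 = 3
Missing side = 10 × 3
= 30.0

30.0


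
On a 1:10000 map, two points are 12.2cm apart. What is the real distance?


Real distance = map distance × scale
= 12.2cm × 10000
= 122000 cm = 1220.0 m
= 1.220 km

1.220 km


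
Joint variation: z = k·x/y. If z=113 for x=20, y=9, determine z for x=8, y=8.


z = k·x/y
Solve for k using the known point: k = z·y/x = 113×9/20 = 1017/20 = 50.8500
Now evaluate at x=8, y=8:
z = k × 8 / 8 = (1017 × 8) / (20 × 8) = 8136/160
= 50.8500

50.8500


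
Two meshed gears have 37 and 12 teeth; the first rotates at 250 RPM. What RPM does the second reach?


Gear ratio = 37:12 = 37:12
RPM_B = RPM_A × (teeth_A / teeth_B)
= 250 × (37/12)
= 770.8 RPM

770.8 RPM


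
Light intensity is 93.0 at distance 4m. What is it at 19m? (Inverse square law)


I₁d₁² = I₂d₂²
I₂ = I₁ × (d₁/d₂)²
= 93.0 × (4/19)²
= 93.0 × 16/361
= 1488/361
≈ 4.1219

4.1219


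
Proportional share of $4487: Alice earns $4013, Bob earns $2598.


Total income = 4013 + 2598 = $6611
Alice: $4487 × 4013/6611 = $2723.69
Bob: $4487 × 2598/6611 = $1763.31
= Alice: $2723.69, Bob: $1763.31

Alice: $2723.69, Bob: $1763.31


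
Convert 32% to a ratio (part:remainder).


32% means 32 parts out of 100; remainder = 68
Part : remainder = 32:68
GCD = 4
= 8:17

8:17


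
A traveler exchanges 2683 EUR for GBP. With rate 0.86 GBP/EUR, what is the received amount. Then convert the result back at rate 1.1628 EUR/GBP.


Amount × rate = 2683 × 0.86 = 2307.38 GBP
Round-trip: 2307.38 × 1.1628 = 2683.02 EUR
= 2307.38 GBP, then 2683.02 EUR

2307.38 GBP, then 2683.02 EUR


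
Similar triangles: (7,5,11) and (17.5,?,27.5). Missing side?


Scale factor = 17.5/7 = 2.5
Missing side = 5 × 2.5
= 12.5

12.5


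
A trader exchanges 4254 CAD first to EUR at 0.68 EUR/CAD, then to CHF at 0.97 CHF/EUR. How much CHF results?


Step 1: 4254 CAD × 0.68 = 2892.72 EUR
Step 2: 2892.72 EUR × 0.97 = 2805.94 CHF
Implied rate CAD→CHF = 0.68 × 0.97 = 0.6596
= 2805.94 CHF

2805.94 CHF


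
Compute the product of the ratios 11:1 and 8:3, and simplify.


Compound ratio = (11×8) : (1×3)
= 88:3
GCD = 1
= 88:3

88:3


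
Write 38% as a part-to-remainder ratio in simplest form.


38% means 38 parts out of 100; remainder = 62
Part : remainder = 38:62
GCD = 2
= 19:31

19:31


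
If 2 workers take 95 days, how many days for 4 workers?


Inverse proportion: x × y = constant
k = 2 × 95 = 190
y₂ = k / 4 = 190 / 4
= 47.50

47.50


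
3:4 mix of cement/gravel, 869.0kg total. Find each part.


Total parts = 3 + 4 = 7
cement: 869.0 × 3/7 = 372.4kg
gravel: 869.0 × 4/7 = 496.6kg
= 372.4kg and 496.6kg

372.4kg and 496.6kg


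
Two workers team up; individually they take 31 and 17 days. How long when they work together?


Rate of A = 1/31 per day
Rate of B = 1/17 per day
Combined rate = 1/31 + 1/17 = 48/527 ≈ 0.0911 per day
Days = 1 / combined rate = 527/48
≈ 10.98 days

10.98 days


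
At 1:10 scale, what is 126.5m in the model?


Model size = real / scale
= 126.5 / 10
= 12.6500 m

12.6500 m


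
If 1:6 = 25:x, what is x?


Cross multiply: 1 × x = 6 × 25
1x = 150
x = 150 / 1
= 150.00

150.00


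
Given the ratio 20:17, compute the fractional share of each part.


Total parts = 20 + 17 = 37
First part: 20/37 = 20/37
Second part: 17/37 = 17/37
= 20/37 and 17/37

20/37 and 17/37


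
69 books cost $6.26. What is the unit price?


Unit rate = total / quantity
= 6.26 / 69
= $0.09 per unit

$0.09 per unit


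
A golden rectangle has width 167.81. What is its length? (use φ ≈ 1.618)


φ = (1 + √5) / 2 ≈ 1.618
Length = width × φ = 167.81 × 1.618 = 271.51658
≈ 271.52

271.52


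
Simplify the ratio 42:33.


GCD(42, 33) = 3
42/3 : 33/3
= 14:11

14:11


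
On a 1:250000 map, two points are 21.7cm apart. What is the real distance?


Real distance = map distance × scale
= 21.7cm × 250000
= 5425000 cm = 54250.0 m
= 54.250 km

54.250 km


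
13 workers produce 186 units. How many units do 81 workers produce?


Direct proportion: y/x = constant
k = 186/13 ≈ 14.3077
y₂ = k × 81 = 186 × 81 / 13 = 15066/13
≈ 1158.92

1158.92


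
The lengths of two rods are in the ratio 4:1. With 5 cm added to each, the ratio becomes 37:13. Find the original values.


Let A = 4k, B = 1k.
(4k + 5) / (1k + 5) = 37/13
Cross-multiply: 13(4k + 5) = 37(1k + 5)
52k + 65 = 37k + 185
52k - 37k = 185 - 65
15k = 120
k = 120/15 = 8
A = 4×8 = 32, B = 1×8 = 8
= A = 32, B = 8

A = 32, B = 8


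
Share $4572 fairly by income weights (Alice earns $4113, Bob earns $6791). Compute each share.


Total income = 4113 + 6791 = $10904
Alice: $4572 × 4113/10904 = $1724.56
Bob: $4572 × 6791/10904 = $2847.44
= Alice: $1724.56, Bob: $2847.44

Alice: $1724.56, Bob: $2847.44


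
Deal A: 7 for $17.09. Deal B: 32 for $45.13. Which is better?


Deal A: $17.09/7 = $2.4414/unit
Deal B: $45.13/32 = $1.4103/unit
B is cheaper per unit
= Deal B

Deal B


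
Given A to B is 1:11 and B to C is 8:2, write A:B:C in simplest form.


Match B: multiply A:B by 8 → 8:88
Multiply B:C by 11 → 88:22
Combined: 8:88:22
GCD = 2
= 4:44:11

4:44:11


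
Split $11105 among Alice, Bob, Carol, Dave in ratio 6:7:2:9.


Total parts = 6 + 7 + 2 + 9 = 24
Alice: 11105 × 6/24 = 2776.25
Bob: 11105 × 7/24 = 3238.96
Carol: 11105 × 2/24 = 925.42
Dave: 11105 × 9/24 = 4164.38
= Alice: $2776.25, Bob: $3238.96, Carol: $925.42, Dave: $4164.38

Alice: $2776.25, Bob: $3238.96, Carol: $925.42, Dave: $4164.38


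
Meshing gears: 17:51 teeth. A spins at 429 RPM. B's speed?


Gear ratio = 17:51 = 1:3
RPM_B = RPM_A × (teeth_A / teeth_B)
= 429 × (17/51)
= 143.0 RPM

143.0 RPM


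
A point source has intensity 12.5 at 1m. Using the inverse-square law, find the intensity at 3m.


I₁d₁² = I₂d₂²
I₂ = I₁ × (d₁/d₂)²
= 12.5 × (1/3)²
= 12.5 × 1/9
= 12.5/9
≈ 1.3889

1.3889


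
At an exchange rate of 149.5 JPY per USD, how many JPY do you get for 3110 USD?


Amount × rate = 3110 × 149.5
= 464945.00 JPY

464945.00 JPY


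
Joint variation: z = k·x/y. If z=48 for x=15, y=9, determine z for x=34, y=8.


z = k·x/y
Solve for k using the known point: k = z·y/x = 48×9/15 = 432/15 = 28.8000
Now evaluate at x=34, y=8:
z = k × 34 / 8 = (432 × 34) / (15 × 8) = 14688/120
= 122.4000

122.4000


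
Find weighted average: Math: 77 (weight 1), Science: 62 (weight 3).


Numerator = 77×1 + 62×3
= 77 + 186
= 263
Total weight = 4
Weighted avg = 263/4
= 65.75

65.75


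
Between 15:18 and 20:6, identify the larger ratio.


15/18 = 0.8333
20/6 = 3.3333
0.8333 < 3.3333, so 15:18 is less
= 20:6

20:6


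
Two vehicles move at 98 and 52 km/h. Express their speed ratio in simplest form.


Ratio = 98:52
GCD = 2
Simplified = 49:26
Time ratio (same distance) = 26:49
Speed ratio = 49:26

49:26


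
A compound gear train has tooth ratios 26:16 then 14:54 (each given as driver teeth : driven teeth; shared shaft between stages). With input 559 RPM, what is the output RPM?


Stage 1: RPM_B = RPM_A × t_A/t_B = 559 × 26/16 = 14534/16 ≈ 908.38
B and C share a shaft → RPM_C = RPM_B
Stage 2: RPM_D = RPM_C × t_C/t_D = RPM_A × (t_A×t_C)/(t_B×t_D)
Overall ratio = (26×14)/(16×54) = 364/864
RPM_D = 559 × 364/864 = 203476/864
≈ 235.50 RPM

235.50 RPM


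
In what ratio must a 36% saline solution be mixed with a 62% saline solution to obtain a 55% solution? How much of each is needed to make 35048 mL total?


Let x parts of 36% mix with y parts of 62%.
36x + 62y = 55(x + y)
36x + 62y = 55x + 55y
x(36 - 55) = y(55 - 62)
x/y = (62 - 55)/(55 - 36) = 7/19
Simplify: 7:19
Total parts = 26; one part = 35048/26 = 1348.00 mL
36% solution: 7×1348.00 = 9436.00 mL
62% solution: 19×1348.00 = 25612.00 mL
= ratio 7:19; 9436.00 mL and 25612.00 mL

ratio 7:19; 9436.00 mL and 25612.00 mL


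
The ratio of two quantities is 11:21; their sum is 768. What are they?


Let A = 11k, B = 21k.
11k + 21k = 768
32k = 768 → k = 768/32 = 24
A = 11×24 = 264, B = 21×24 = 504
= A = 264, B = 504

A = 264, B = 504


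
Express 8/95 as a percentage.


Percentage = (part / whole) × 100
= (8 / 95) × 100
≈ 8.42%

8.42%


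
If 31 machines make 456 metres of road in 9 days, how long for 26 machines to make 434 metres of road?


Days ∝ work / workers, so d₂ = d₁ × (m₁/m₂) × (w₂/w₁)
Workers factor (inverse): 31/26 ≈ 1.1923
Work factor (direct): 434/456 ≈ 0.9518
d₂ = 9 × 31/26 × 434/456 = (9 × 31 × 434) / (26 × 456) = 121086/11856
≈ 10.21 days

10.21 days


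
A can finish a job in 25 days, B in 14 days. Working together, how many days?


Rate of A = 1/25 per day
Rate of B = 1/14 per day
Combined rate = 1/25 + 1/14 = 39/350 ≈ 0.1114 per day
Days = 1 / combined rate = 350/39
≈ 8.97 days

8.97 days


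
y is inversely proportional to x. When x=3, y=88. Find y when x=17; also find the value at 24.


Inverse proportion: x × y = constant
k = 3 × 88 = 264
At x=17: k/17 = 15.53
At x=24: k/24 = 11.00
= 15.53 and 11.00

15.53 and 11.00


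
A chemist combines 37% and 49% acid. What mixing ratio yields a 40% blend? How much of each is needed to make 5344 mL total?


Let x parts of 37% mix with y parts of 49%.
37x + 49y = 40(x + y)
37x + 49y = 40x + 40y
x(37 - 40) = y(40 - 49)
x/y = (49 - 40)/(40 - 37) = 9/3
Simplify: 3:1
Total parts = 4; one part = 5344/4 = 1336.00 mL
37% solution: 3×1336.00 = 4008.00 mL
49% solution: 1×1336.00 = 1336.00 mL
= ratio 3:1; 4008.00 mL and 1336.00 mL

ratio 3:1; 4008.00 mL and 1336.00 mL


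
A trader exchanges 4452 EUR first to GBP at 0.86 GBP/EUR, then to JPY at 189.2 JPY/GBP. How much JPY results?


Step 1: 4452 EUR × 0.86 = 3828.72 GBP
Step 2: 3828.72 GBP × 189.2 = 724393.82 JPY
Implied rate EUR→JPY = 0.86 × 189.2 = 162.7120
= 724393.82 JPY

724393.82 JPY


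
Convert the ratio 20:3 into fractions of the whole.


Total parts = 20 + 3 = 23
First part: 20/23 = 20/23
Second part: 3/23 = 3/23
= 20/23 and 3/23

20/23 and 3/23


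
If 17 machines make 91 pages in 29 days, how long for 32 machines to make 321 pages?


Days ∝ work / workers, so d₂ = d₁ × (m₁/m₂) × (w₂/w₁)
Workers factor (inverse): 17/32 ≈ 0.5313
Work factor (direct): 321/91 ≈ 3.5275
d₂ = 29 × 17/32 × 321/91 = (29 × 17 × 321) / (32 × 91) = 158253/2912
≈ 54.35 days

54.35 days


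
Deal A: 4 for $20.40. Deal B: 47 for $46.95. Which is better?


Deal A: $20.40/4 = $5.1000/unit
Deal B: $46.95/47 = $0.9989/unit
B is cheaper per unit
= Deal B

Deal B


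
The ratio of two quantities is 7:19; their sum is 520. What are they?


Let A = 7k, B = 19k.
7k + 19k = 520
26k = 520 → k = 520/26 = 20
A = 7×20 = 140, B = 19×20 = 380
= A = 140, B = 380

A = 140, B = 380


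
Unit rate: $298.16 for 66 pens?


Unit rate = total / quantity
= 298.16 / 66
= $4.52 per unit

$4.52 per unit


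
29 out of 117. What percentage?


Percentage = (part / whole) × 100
= (29 / 117) × 100
≈ 24.79%

24.79%
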